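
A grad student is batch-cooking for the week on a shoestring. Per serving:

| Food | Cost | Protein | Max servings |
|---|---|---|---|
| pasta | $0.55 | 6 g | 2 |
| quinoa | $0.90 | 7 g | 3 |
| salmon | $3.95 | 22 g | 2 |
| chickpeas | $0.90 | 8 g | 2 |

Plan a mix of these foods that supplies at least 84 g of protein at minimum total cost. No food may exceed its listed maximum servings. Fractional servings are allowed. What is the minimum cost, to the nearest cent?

$11.88

Cost per g of protein: pasta $0.0917, chickpeas $0.1125, quinoa $0.1286, salmon $0.1795.
Take 2 servings of pasta: +12.0 g protein for $1.10 (total $1.10, still need 72.0 g).
Take 2 servings of chickpeas: +16.0 g protein for $1.80 (total $2.90, still need 56.0 g).
Take 3 servings of quinoa: +21.0 g protein for $2.70 (total $5.60, still need 35.0 g).
Take 1.591 servings of salmon: +35.0 g protein for $6.28 (total $11.88, still need 0.0 g).
Greedy by cheapest-per-g is optimal for a single linear constraint, so the minimum cost is $11.88.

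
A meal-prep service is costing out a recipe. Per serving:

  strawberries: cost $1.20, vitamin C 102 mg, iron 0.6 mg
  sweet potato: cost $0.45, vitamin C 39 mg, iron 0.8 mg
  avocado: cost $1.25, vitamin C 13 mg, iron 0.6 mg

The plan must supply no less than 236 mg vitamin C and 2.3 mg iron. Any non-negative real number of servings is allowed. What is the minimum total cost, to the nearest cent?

$2.72

strawberries only: max(236/102, 2.3/0.6) = 3.833 servings → $4.60.
sweet potato only: max(236/39, 2.3/0.8) = 6.051 servings → $2.72.
avocado only: max(236/13, 2.3/0.6) = 18.15 servings → $22.69.
strawberries + sweet potato with both tight: 1.703 servings and 1.598 servings → $2.76.
strawberries + avocado with both tight: 2.092 servings and 1.742 servings → $4.69.
sweet potato + avocado with both targets exact would need a negative amount; discard.
Cheapest feasible corner: $2.72.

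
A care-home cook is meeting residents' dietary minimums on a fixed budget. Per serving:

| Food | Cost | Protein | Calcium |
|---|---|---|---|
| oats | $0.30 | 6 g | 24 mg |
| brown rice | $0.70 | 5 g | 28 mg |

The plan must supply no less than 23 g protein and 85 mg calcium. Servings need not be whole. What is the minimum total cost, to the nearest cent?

$1.15

The cheapest plan sits at a corner of the feasible region — with two constraints it uses at most two foods.
oats only: max(23/6, 85/24) = 3.833 servings → $1.15.
brown rice only: max(23/5, 85/28) = 4.6 servings → $3.22.
oats + brown rice with both targets exact would need a negative amount; discard.
Cheapest feasible corner: $1.15.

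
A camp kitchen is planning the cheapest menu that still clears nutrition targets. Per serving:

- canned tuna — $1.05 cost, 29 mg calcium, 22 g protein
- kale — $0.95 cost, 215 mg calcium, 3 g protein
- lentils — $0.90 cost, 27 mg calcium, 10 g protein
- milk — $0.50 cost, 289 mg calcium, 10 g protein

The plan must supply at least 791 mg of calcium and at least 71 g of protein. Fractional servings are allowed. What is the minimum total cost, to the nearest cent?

$3.45

canned tuna only: max(791/29, 71/22) = 27.28 servings → $28.64.
kale only: max(791/215, 71/3) = 23.67 servings → $22.48.
lentils only: max(791/27, 71/10) = 29.3 servings → $26.37.
milk only: max(791/289, 71/10) = 7.1 servings → $3.55.
canned tuna + kale with both tight: 2.777 servings and 3.305 servings → $6.05.
canned tuna + lentils: intersection lies outside the first quadrant.
canned tuna + milk with both tight: 2.078 servings and 2.529 servings → $3.45.
kale + lentils with both tight: 2.897 servings and 6.231 servings → $8.36.
kale + milk: the both-tight solution has a negative serving — not a feasible corner.
lentils + milk with both tight: 4.813 servings and 2.287 servings → $5.48.
So the least-cost plan costs $3.45.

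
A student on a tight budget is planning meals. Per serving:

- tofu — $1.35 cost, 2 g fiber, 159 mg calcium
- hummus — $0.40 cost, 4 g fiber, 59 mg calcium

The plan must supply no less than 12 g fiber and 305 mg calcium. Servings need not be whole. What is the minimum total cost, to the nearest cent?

$2.07

For a min-cost LP with two ≥-constraints, a basic feasible solution has at most two positive variables.
tofu only: max(12/2, 305/159) = 6 servings → $8.10.
hummus only: max(12/4, 305/59) = 5.169 servings → $2.07.
tofu + hummus with both tight: 0.9884 servings and 2.506 servings → $2.34.
The minimum over all feasible corners is $2.07.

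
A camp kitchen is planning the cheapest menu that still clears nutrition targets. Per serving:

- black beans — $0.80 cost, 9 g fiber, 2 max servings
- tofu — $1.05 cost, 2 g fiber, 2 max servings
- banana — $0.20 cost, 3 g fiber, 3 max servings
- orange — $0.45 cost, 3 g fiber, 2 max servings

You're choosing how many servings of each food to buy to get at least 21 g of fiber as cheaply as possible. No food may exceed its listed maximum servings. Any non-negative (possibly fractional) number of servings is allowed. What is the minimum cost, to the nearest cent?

$1.67

Cost per g of fiber: banana $0.0667, black beans $0.0889, orange $0.1500, tofu $0.5250.
Take 3 servings of banana: +9.0 g fiber for $0.60 (total $0.60, still need 12.0 g).
Take 1.333 servings of black beans: +12.0 g fiber for $1.07 (total $1.67, still need 0.0 g).
Greedy by cheapest-per-g is optimal for a single linear constraint, so the minimum cost is $1.67.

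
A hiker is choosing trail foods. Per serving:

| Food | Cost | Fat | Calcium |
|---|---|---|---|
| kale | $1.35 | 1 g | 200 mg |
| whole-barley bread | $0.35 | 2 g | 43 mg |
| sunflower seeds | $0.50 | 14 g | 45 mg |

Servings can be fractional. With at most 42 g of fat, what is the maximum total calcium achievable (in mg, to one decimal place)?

8400.0 mg

Calcium per g fat: kale 200, whole-barley bread 21.5, sunflower seeds 3.214.
With no serving limits, spend the whole fat allowance on kale: 42 g / 1 g × 200 mg = 8400.0 mg.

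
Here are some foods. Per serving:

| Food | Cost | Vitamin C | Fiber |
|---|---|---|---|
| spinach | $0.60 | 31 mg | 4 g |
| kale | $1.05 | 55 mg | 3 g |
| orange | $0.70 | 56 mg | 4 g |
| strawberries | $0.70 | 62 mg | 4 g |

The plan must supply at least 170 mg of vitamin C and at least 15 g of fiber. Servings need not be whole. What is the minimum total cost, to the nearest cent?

$2.42

Check every corner: each single food scaled to meet both minima, and each pair solved so both constraints bind.
spinach only: max(170/31, 15/4) = 5.484 servings → $3.29.
kale only: max(170/55, 15/3) = 5 servings → $5.25.
orange only: max(170/56, 15/4) = 3.75 servings → $2.62.
strawberries only: max(170/62, 15/4) = 3.75 servings → $2.62.
spinach + kale with both tight: 2.48 servings and 1.693 servings → $3.27.
spinach + orange with both tight: 1.6 servings and 2.15 servings → $2.46.
spinach + strawberries with both tight: 2.016 servings and 1.734 servings → $2.42.
kale + orange with both targets exact would need a negative amount; discard.
kale + strawberries with both targets exact would need a negative amount; discard.
orange + strawberries: intersection lies outside the first quadrant.
The minimum over all feasible corners is $2.42.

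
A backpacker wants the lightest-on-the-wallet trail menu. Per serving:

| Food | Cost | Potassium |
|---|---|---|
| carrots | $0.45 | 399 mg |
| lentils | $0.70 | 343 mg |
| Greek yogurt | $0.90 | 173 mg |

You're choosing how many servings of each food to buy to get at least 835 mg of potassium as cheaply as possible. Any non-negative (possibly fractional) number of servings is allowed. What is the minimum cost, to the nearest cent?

Cost per mg of potassium: carrots $0.0011, lentils $0.0020, Greek yogurt $0.0052.
With no serving limits, use only carrots: 835 mg / 399 mg = 2.093 servings × $0.45 = $0.94.

$0.94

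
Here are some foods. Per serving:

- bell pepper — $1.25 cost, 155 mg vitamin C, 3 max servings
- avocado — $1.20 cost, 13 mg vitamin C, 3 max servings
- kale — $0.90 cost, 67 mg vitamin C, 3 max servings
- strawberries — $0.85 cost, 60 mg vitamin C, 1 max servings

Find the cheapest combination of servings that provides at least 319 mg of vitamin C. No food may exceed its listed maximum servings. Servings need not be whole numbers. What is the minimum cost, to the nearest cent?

$2.57

Cost per mg of vitamin C: bell pepper $0.0081, kale $0.0134, strawberries $0.0142, avocado $0.0923.
Take 2.058 servings of bell pepper: +319.0 mg vitamin C for $2.57 (total $2.57, still need 0.0 mg).
Greedy by cheapest-per-mg is optimal for a single linear constraint, so the minimum cost is $2.57.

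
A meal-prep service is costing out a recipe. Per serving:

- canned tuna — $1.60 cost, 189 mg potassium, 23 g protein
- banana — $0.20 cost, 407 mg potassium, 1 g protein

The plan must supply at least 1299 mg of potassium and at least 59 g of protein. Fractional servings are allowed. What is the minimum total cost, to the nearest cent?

Minimising a linear cost over {potassium ≥ 1299, protein ≥ 59, servings ≥ 0} — the optimum is at a vertex, using one or two foods.
canned tuna only: max(1299/189, 59/23) = 6.873 servings → $11.00.
banana only: max(1299/407, 59/1) = 59 servings → $11.80.
canned tuna + banana with both tight: 2.476 servings and 2.042 servings → $4.37.
The minimum over all feasible corners is $4.37.

$4.37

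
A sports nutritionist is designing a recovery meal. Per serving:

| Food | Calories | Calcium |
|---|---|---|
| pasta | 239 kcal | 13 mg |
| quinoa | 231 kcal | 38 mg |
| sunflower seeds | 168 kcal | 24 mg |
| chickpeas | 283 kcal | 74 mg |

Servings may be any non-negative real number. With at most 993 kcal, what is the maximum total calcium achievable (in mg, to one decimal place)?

259.7 mg

Calcium per kcal: chickpeas 0.2615, quinoa 0.1645, sunflower seeds 0.1429, pasta 0.05439.
With no serving limits, spend the whole calories allowance on chickpeas: 993 kcal / 283 kcal × 74 mg = 259.7 mg.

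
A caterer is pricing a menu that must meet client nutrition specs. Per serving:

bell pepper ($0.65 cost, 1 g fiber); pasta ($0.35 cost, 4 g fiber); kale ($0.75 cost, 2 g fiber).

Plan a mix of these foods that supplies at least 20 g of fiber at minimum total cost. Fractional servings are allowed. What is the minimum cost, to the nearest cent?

Cost per g of fiber: pasta $0.0875, kale $0.3750, bell pepper $0.6500.
With no serving limits, use only pasta: 20 g / 4 g = 5 servings × $0.35 = $1.75.

$1.75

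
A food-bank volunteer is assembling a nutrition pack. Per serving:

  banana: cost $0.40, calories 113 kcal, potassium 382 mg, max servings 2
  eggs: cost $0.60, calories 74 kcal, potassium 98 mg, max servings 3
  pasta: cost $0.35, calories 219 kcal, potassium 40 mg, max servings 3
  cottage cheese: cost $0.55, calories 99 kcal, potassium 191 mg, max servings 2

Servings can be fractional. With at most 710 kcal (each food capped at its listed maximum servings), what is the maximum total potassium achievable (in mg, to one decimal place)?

1451.7 mg

Potassium per kcal: banana 3.381, cottage cheese 1.929, eggs 1.324, pasta 0.1826.
Take 2 servings of banana: uses 226 kcal, +764.0 mg potassium (running total 764.0 mg).
Take 2 servings of cottage cheese: uses 198 kcal, +382.0 mg potassium (running total 1146.0 mg).
Take 3 servings of eggs: uses 222 kcal, +294.0 mg potassium (running total 1440.0 mg).
Take 0.2922 servings of pasta: uses 64 kcal, +11.7 mg potassium (running total 1451.7 mg).
Filling greedily by potassium-per-kcal is optimal for one linear limit, giving 1451.7 mg.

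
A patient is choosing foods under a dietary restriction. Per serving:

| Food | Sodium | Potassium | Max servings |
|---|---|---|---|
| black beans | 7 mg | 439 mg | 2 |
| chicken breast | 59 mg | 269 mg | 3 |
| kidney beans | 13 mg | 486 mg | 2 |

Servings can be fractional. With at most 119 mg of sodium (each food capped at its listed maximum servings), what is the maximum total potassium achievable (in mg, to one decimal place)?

2210.2 mg

Potassium per mg sodium: black beans 62.71, kidney beans 37.38, chicken breast 4.559.
Take 2 servings of black beans: uses 14 mg sodium, +878.0 mg potassium (running total 878.0 mg).
Take 2 servings of kidney beans: uses 26 mg sodium, +972.0 mg potassium (running total 1850.0 mg).
Take 1.339 servings of chicken breast: uses 79 mg sodium, +360.2 mg potassium (running total 2210.2 mg).
Filling greedily by potassium-per-mg sodium is optimal for one linear limit, giving 2210.2 mg.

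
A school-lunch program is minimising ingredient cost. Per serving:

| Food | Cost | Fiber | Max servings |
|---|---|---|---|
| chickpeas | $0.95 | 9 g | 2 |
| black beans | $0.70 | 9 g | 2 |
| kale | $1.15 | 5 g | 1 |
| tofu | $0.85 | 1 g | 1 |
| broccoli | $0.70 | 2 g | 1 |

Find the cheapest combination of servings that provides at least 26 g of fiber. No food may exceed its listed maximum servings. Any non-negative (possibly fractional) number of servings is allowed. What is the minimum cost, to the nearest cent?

Cost per g of fiber: black beans $0.0778, chickpeas $0.1056, kale $0.2300, broccoli $0.3500, tofu $0.8500.
Take 2 servings of black beans: +18.0 g fiber for $1.40 (total $1.40, still need 8.0 g).
Take 0.8889 servings of chickpeas: +8.0 g fiber for $0.84 (total $2.24, still need 0.0 g).
Greedy by cheapest-per-g is optimal for a single linear constraint, so the minimum cost is $2.24.

$2.24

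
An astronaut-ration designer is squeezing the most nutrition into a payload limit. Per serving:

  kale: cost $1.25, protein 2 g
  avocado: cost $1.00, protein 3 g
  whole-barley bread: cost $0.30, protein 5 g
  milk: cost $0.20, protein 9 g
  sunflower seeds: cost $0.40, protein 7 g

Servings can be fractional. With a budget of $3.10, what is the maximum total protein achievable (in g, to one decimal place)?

139.5 g

Protein per dollar: milk 45, sunflower seeds 17.5, whole-barley bread 16.67, avocado 3, kale 1.6.
With no serving limits, spend the whole cost allowance on milk: $3.10 / $0.20 × 9 g = 139.5 g.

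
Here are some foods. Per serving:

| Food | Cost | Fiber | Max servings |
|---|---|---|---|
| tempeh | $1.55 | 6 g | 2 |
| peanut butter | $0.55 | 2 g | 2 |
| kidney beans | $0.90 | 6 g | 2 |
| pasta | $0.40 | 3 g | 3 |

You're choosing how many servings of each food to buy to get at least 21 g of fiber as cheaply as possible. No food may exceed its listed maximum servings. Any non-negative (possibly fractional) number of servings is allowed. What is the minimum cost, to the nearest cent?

Cost per g of fiber: pasta $0.1333, kidney beans $0.1500, tempeh $0.2583, peanut butter $0.2750.
Take 3 servings of pasta: +9.0 g fiber for $1.20 (total $1.20, still need 12.0 g).
Take 2 servings of kidney beans: +12.0 g fiber for $1.80 (total $3.00, still need 0.0 g).
Filling from the cheapest source first is optimal under one linear minimum: $3.00.

$3.00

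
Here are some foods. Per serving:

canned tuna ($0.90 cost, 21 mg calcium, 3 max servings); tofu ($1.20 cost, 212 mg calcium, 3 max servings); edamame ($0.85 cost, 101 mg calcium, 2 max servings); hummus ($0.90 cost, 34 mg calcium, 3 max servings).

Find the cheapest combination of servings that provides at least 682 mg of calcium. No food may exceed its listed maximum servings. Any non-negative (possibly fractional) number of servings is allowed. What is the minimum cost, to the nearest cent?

Cost per mg of calcium: tofu $0.0057, edamame $0.0084, hummus $0.0265, canned tuna $0.0429.
Take 3 servings of tofu: +636.0 mg calcium for $3.60 (total $3.60, still need 46.0 mg).
Take 0.4554 servings of edamame: +46.0 mg calcium for $0.39 (total $3.99, still need 0.0 mg).
Filling from the cheapest source first is optimal under one linear minimum: $3.99.

$3.99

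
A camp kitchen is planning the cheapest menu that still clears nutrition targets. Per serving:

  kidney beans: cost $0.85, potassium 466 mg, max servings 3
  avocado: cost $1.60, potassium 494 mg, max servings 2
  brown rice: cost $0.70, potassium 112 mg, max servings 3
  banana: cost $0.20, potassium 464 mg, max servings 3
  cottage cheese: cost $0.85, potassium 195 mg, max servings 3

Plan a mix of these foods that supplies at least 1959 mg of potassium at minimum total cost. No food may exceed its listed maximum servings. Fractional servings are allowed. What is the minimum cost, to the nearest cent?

Cost per mg of potassium: banana $0.0004, kidney beans $0.0018, avocado $0.0032, cottage cheese $0.0044, brown rice $0.0063.
Take 3 servings of banana: +1392.0 mg potassium for $0.60 (total $0.60, still need 567.0 mg).
Take 1.217 servings of kidney beans: +567.0 mg potassium for $1.03 (total $1.63, still need 0.0 mg).
Greedy by cheapest-per-mg is optimal for a single linear constraint, so the minimum cost is $1.63.

$1.63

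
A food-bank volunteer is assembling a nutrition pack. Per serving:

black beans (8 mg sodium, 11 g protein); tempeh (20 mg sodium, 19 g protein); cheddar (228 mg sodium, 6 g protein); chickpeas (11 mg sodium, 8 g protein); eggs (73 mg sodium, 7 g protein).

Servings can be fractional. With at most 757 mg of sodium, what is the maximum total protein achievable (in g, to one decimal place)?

Protein per mg sodium: black beans 1.375, tempeh 0.95, chickpeas 0.7273, eggs 0.09589, cheddar 0.02632.
With no serving limits, spend the whole sodium allowance on black beans: 757 mg / 8 mg × 11 g = 1040.9 g.

1040.9 g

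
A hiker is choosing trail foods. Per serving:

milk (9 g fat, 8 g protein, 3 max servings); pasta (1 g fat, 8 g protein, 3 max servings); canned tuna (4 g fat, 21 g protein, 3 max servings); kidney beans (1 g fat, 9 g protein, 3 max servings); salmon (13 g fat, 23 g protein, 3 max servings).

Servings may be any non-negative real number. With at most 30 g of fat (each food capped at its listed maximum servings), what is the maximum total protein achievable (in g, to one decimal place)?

135.2 g

Protein per g fat: kidney beans 9, pasta 8, canned tuna 5.25, salmon 1.769, milk 0.8889.
Take 3 servings of kidney beans: uses 3 g fat, +27.0 g protein (running total 27.0 g).
Take 3 servings of pasta: uses 3 g fat, +24.0 g protein (running total 51.0 g).
Take 3 servings of canned tuna: uses 12 g fat, +63.0 g protein (running total 114.0 g).
Take 0.9231 servings of salmon: uses 12 g fat, +21.2 g protein (running total 135.2 g).
Greedy by best ratio exhausts the fat allowance optimally: 135.2 g.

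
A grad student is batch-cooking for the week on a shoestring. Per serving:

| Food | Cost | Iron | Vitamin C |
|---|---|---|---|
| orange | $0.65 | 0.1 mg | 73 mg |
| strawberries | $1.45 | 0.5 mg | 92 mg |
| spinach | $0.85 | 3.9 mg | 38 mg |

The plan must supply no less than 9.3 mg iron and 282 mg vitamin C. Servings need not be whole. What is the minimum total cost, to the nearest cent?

Check every corner: each single food scaled to meet both minima, and each pair solved so both constraints bind.
orange only: max(9.3/0.1, 282/73) = 93 servings → $60.45.
strawberries only: max(9.3/0.5, 282/92) = 18.6 servings → $26.97.
spinach only: max(9.3/3.9, 282/38) = 7.421 servings → $6.31.
orange + strawberries with both targets exact would need a negative amount; discard.
orange + spinach with both tight: 2.657 servings and 2.316 servings → $3.70.
strawberries + spinach with both tight: 2.197 servings and 2.103 servings → $4.97.
Cheapest feasible corner: $3.70.

$3.70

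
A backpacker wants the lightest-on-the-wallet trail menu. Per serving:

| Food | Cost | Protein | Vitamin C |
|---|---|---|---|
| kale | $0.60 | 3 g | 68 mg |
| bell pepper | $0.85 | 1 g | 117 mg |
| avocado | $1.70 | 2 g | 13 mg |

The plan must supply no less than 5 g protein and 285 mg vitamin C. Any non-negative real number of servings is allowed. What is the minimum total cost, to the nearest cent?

This is a tiny linear program; its minimum lies at a vertex of the feasible set. List the vertices and price them.
kale only: max(5/3, 285/68) = 4.191 servings → $2.51.
bell pepper only: max(5/1, 285/117) = 5 servings → $4.25.
avocado only: max(5/2, 285/13) = 21.92 servings → $37.27.
kale + bell pepper with both tight: 1.06 servings and 1.82 servings → $2.18.
kale + avocado: the both-tight solution has a negative serving — not a feasible corner.
bell pepper + avocado with both tight: 2.285 servings and 1.357 servings → $4.25.
Cheapest feasible corner: $2.18.

$2.18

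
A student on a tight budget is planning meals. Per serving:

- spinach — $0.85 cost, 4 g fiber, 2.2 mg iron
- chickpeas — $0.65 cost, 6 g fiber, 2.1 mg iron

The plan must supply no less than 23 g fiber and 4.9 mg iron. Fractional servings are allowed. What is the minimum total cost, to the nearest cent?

Compare the cost at each extreme point of the feasible region.
spinach only: max(23/4, 4.9/2.2) = 5.75 servings → $4.89.
chickpeas only: max(23/6, 4.9/2.1) = 3.833 servings → $2.49.
spinach + chickpeas: intersection lies outside the first quadrant.
Cheapest feasible corner: $2.49.

$2.49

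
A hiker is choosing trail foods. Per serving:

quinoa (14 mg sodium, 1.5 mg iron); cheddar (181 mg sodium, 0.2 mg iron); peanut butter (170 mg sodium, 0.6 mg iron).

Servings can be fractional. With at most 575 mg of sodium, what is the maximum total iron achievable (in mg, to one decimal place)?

61.6 mg

Iron per mg sodium: quinoa 0.1071, peanut butter 0.003529, cheddar 0.001105.
With no serving limits, spend the whole sodium allowance on quinoa: 575 mg / 14 mg × 1.5 mg = 61.6 mg.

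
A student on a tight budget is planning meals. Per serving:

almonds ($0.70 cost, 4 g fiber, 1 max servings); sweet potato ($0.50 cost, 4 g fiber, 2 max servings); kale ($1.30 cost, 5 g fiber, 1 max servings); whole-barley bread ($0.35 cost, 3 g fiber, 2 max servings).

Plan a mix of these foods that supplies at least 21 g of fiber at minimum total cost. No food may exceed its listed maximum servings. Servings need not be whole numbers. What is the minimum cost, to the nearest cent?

Cost per g of fiber: whole-barley bread $0.1167, sweet potato $0.1250, almonds $0.1750, kale $0.2600.
Take 2 servings of whole-barley bread: +6.0 g fiber for $0.70 (total $0.70, still need 15.0 g).
Take 2 servings of sweet potato: +8.0 g fiber for $1.00 (total $1.70, still need 7.0 g).
Take 1 serving of almonds: +4.0 g fiber for $0.70 (total $2.40, still need 3.0 g).
Take 0.6 servings of kale: +3.0 g fiber for $0.78 (total $3.18, still need 0.0 g).
Filling from the cheapest source first is optimal under one linear minimum: $3.18.

$3.18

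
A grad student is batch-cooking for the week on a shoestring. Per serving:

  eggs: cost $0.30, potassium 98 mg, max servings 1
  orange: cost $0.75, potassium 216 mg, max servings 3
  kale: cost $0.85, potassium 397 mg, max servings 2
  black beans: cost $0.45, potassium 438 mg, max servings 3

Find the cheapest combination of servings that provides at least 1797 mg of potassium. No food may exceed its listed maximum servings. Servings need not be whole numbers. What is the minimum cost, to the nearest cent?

Cost per mg of potassium: black beans $0.0010, kale $0.0021, eggs $0.0031, orange $0.0035.
Take 3 servings of black beans: +1314.0 mg potassium for $1.35 (total $1.35, still need 483.0 mg).
Take 1.217 servings of kale: +483.0 mg potassium for $1.03 (total $2.38, still need 0.0 mg).
Greedy by cheapest-per-mg is optimal for a single linear constraint, so the minimum cost is $2.38.

$2.38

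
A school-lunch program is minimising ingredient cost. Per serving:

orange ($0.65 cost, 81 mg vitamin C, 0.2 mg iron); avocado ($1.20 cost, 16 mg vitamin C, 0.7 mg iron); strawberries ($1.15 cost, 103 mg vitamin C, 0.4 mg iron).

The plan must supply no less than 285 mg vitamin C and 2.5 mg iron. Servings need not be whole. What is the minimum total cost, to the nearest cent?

$5.20

The cheapest plan sits at a corner of the feasible region — with two constraints it uses at most two foods.
orange only: max(285/81, 2.5/0.2) = 12.5 servings → $8.12.
avocado only: max(285/16, 2.5/0.7) = 17.81 servings → $21.38.
strawberries only: max(285/103, 2.5/0.4) = 6.25 servings → $7.19.
orange + avocado with both tight: 2.981 servings and 2.72 servings → $5.20.
orange + strawberries with both targets exact would need a negative amount; discard.
avocado + strawberries with both tight: 2.184 servings and 2.428 servings → $5.41.
Cheapest feasible corner: $5.20.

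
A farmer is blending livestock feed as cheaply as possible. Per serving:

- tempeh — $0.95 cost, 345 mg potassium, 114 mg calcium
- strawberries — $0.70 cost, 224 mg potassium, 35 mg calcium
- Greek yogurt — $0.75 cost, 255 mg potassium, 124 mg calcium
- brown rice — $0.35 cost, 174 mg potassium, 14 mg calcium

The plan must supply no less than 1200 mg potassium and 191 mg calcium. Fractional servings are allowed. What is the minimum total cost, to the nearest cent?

This is a tiny linear program; its minimum lies at a vertex of the feasible set. List the vertices and price them.
tempeh only: max(1200/345, 191/114) = 3.478 servings → $3.30.
strawberries only: max(1200/224, 191/35) = 5.457 servings → $3.82.
Greek yogurt only: max(1200/255, 191/124) = 4.706 servings → $3.53.
brown rice only: max(1200/174, 191/14) = 13.64 servings → $4.78.
tempeh + strawberries with both tight: 0.05824 servings and 5.267 servings → $3.74.
tempeh + Greek yogurt with both targets exact would need a negative amount; discard.
tempeh + brown rice with both tight: 1.095 servings and 4.725 servings → $2.69.
strawberries + Greek yogurt with both tight: 5.31 servings and 0.04159 servings → $3.75.
strawberries + brown rice with both targets exact would need a negative amount; discard.
Greek yogurt + brown rice with both tight: 0.9127 servings and 5.559 servings → $2.63.
So the least-cost plan costs $2.63.

$2.63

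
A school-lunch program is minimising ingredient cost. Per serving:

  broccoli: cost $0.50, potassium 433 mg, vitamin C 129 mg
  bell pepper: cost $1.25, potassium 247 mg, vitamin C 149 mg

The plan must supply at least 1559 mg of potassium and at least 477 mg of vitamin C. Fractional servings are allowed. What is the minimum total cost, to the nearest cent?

$1.85

Two binding constraints pin down two serving amounts, so the optimal mix uses at most two foods. The candidates are each food alone (scaled to the tighter of potassium/vitamin C) and each pair with both constraints tight.
broccoli only: max(1559/433, 477/129) = 3.698 servings → $1.85.
bell pepper only: max(1559/247, 477/149) = 6.312 servings → $7.89.
broccoli + bell pepper with both tight: 3.506 servings and 0.1663 servings → $1.96.
So the least-cost plan costs $1.85.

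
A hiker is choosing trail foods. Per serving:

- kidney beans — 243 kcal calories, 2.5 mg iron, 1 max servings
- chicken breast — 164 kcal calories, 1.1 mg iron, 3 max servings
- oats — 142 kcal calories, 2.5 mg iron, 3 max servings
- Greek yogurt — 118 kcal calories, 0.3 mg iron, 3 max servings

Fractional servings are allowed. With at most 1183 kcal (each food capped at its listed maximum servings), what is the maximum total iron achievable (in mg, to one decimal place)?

Iron per kcal: oats 0.01761, kidney beans 0.01029, chicken breast 0.006707, Greek yogurt 0.002542.
Take 3 servings of oats: uses 426 kcal, +7.5 mg iron (running total 7.5 mg).
Take 1 serving of kidney beans: uses 243 kcal, +2.5 mg iron (running total 10.0 mg).
Take 3 servings of chicken breast: uses 492 kcal, +3.3 mg iron (running total 13.3 mg).
Take 0.1864 servings of Greek yogurt: uses 22 kcal, +0.1 mg iron (running total 13.4 mg).
Greedy by best ratio exhausts the calories allowance optimally: 13.4 mg.

13.4 mg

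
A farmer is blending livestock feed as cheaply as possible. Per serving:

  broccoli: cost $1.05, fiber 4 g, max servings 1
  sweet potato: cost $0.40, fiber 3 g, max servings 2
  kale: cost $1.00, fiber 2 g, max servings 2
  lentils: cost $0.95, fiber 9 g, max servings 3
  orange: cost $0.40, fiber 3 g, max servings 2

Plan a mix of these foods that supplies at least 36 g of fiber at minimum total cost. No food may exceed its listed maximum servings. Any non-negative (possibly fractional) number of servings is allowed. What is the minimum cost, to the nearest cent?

Cost per g of fiber: lentils $0.1056, sweet potato $0.1333, orange $0.1333, broccoli $0.2625, kale $0.5000.
Take 3 servings of lentils: +27.0 g fiber for $2.85 (total $2.85, still need 9.0 g).
Take 2 servings of sweet potato: +6.0 g fiber for $0.80 (total $3.65, still need 3.0 g).
Take 1 serving of orange: +3.0 g fiber for $0.40 (total $4.05, still need 0.0 g).
Greedy by cheapest-per-g is optimal for a single linear constraint, so the minimum cost is $4.05.

$4.05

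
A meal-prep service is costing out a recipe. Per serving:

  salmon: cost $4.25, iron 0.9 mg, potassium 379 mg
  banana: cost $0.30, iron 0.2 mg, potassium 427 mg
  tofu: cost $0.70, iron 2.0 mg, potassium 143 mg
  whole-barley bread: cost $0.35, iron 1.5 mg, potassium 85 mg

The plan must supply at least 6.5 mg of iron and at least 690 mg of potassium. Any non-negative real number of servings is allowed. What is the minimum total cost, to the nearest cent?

Minimising a linear cost over {iron ≥ 6.5, potassium ≥ 690, servings ≥ 0} — the optimum is at a vertex, using one or two foods.
salmon only: max(6.5/0.9, 690/379) = 7.222 servings → $30.69.
banana only: max(6.5/0.2, 690/427) = 32.5 servings → $9.75.
tofu only: max(6.5/2.0, 690/143) = 4.825 servings → $3.38.
whole-barley bread only: max(6.5/1.5, 690/85) = 8.118 servings → $2.84.
salmon + banana with both targets exact would need a negative amount; discard.
salmon + tofu with both tight: 0.7159 servings and 2.928 servings → $5.09.
salmon + whole-barley bread with both tight: 0.9807 servings and 3.745 servings → $5.48.
banana + tofu with both tight: 0.5458 servings and 3.195 servings → $2.40.
banana + whole-barley bread with both tight: 0.7739 servings and 4.23 servings → $1.71.
tofu + whole-barley bread with both targets exact would need a negative amount; discard.
So the least-cost plan costs $1.71.

$1.71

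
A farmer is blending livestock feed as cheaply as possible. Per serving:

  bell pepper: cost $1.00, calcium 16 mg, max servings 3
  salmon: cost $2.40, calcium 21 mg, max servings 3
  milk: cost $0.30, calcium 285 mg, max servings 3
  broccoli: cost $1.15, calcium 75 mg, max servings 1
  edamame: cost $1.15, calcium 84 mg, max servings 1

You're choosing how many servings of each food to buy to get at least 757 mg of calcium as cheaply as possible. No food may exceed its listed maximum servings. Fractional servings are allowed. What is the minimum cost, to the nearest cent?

Cost per mg of calcium: milk $0.0011, edamame $0.0137, broccoli $0.0153, bell pepper $0.0625, salmon $0.1143.
Take 2.656 servings of milk: +757.0 mg calcium for $0.80 (total $0.80, still need 0.0 mg).
Filling from the cheapest source first is optimal under one linear minimum: $0.80.

$0.80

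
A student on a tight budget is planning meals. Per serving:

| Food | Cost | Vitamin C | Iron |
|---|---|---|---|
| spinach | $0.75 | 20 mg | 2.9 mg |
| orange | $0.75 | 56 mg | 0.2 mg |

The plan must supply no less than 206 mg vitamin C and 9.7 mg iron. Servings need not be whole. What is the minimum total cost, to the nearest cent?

A basic optimal solution has at most two foods positive. Try each food alone and each pair with both targets met exactly.
spinach only: max(206/20, 9.7/2.9) = 10.3 servings → $7.72.
orange only: max(206/56, 9.7/0.2) = 48.5 servings → $36.38.
spinach + orange with both tight: 3.169 servings and 2.547 servings → $4.29.
So the least-cost plan costs $4.29.

$4.29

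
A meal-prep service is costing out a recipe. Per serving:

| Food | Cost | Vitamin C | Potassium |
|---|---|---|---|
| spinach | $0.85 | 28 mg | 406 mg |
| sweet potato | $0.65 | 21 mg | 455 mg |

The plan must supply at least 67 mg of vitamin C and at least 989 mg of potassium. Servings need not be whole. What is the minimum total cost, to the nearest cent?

$2.04

At the optimum either one food covers both requirements or two foods hit both targets exactly; no other combination can be cheaper.
spinach only: max(67/28, 989/406) = 2.436 servings → $2.07.
sweet potato only: max(67/21, 989/455) = 3.19 servings → $2.07.
spinach + sweet potato with both tight: 2.306 servings and 0.1163 servings → $2.04.
So the least-cost plan costs $2.04.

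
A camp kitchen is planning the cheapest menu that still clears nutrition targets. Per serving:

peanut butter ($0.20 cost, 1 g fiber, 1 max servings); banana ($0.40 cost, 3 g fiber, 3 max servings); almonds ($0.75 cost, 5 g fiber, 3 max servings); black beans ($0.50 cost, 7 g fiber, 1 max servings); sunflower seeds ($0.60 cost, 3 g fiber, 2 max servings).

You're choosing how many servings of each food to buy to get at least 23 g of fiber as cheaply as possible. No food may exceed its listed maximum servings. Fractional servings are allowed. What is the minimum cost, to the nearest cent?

Cost per g of fiber: black beans $0.0714, banana $0.1333, almonds $0.1500, peanut butter $0.2000, sunflower seeds $0.2000.
Take 1 serving of black beans: +7.0 g fiber for $0.50 (total $0.50, still need 16.0 g).
Take 3 servings of banana: +9.0 g fiber for $1.20 (total $1.70, still need 7.0 g).
Take 1.4 servings of almonds: +7.0 g fiber for $1.05 (total $2.75, still need 0.0 g).
Filling from the cheapest source first is optimal under one linear minimum: $2.75.

$2.75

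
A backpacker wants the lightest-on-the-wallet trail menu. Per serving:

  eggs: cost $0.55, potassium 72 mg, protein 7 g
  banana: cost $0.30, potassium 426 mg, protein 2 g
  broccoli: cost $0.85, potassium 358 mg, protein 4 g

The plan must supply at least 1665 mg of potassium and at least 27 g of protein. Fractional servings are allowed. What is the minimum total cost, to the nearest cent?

A basic optimal solution has at most two foods positive. Try each food alone and each pair with both targets met exactly.
eggs only: max(1665/72, 27/7) = 23.12 servings → $12.72.
banana only: max(1665/426, 27/2) = 13.5 servings → $4.05.
broccoli only: max(1665/358, 27/4) = 6.75 servings → $5.74.
eggs + banana with both tight: 2.879 servings and 3.422 servings → $2.61.
eggs + broccoli with both tight: 1.355 servings and 4.378 servings → $4.47.
banana + broccoli: the both-tight solution has a negative serving — not a feasible corner.
Cheapest feasible corner: $2.61.

$2.61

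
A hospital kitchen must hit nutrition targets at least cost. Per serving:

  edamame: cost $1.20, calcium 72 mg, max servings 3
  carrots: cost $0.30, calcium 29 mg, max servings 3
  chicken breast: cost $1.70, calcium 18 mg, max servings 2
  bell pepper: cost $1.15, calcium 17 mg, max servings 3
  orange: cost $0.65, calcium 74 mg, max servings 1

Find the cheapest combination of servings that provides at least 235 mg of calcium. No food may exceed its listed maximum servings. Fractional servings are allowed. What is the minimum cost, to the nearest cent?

$2.78

Cost per mg of calcium: orange $0.0088, carrots $0.0103, edamame $0.0167, bell pepper $0.0676, chicken breast $0.0944.
Take 1 serving of orange: +74.0 mg calcium for $0.65 (total $0.65, still need 161.0 mg).
Take 3 servings of carrots: +87.0 mg calcium for $0.90 (total $1.55, still need 74.0 mg).
Take 1.028 servings of edamame: +74.0 mg calcium for $1.23 (total $2.78, still need 0.0 mg).
Greedy by cheapest-per-mg is optimal for a single linear constraint, so the minimum cost is $2.78.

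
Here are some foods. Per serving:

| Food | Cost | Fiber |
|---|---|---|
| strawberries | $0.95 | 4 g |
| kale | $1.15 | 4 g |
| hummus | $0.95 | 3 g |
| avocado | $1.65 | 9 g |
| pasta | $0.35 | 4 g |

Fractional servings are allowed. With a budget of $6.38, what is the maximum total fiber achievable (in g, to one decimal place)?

72.9 g

Fiber per dollar: pasta 11.43, avocado 5.455, strawberries 4.211, kale 3.478, hummus 3.158.
With no serving limits, spend the whole cost allowance on pasta: $6.38 / $0.35 × 4 g = 72.9 g.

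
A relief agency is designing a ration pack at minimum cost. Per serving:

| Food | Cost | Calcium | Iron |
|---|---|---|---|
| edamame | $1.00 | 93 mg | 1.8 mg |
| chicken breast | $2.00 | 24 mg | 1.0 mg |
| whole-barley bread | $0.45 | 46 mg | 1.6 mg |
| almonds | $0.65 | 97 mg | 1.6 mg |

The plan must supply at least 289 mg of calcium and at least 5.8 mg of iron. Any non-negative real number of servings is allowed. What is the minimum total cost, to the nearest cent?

$2.11

A basic optimal solution has at most two foods positive. Try each food alone and each pair with both targets met exactly.
edamame only: max(289/93, 5.8/1.8) = 3.222 servings → $3.22.
chicken breast only: max(289/24, 5.8/1.0) = 12.04 servings → $24.08.
whole-barley bread only: max(289/46, 5.8/1.6) = 6.283 servings → $2.83.
almonds only: max(289/97, 5.8/1.6) = 3.625 servings → $2.36.
edamame + chicken breast with both tight: 3.008 servings and 0.3855 servings → $3.78.
edamame + whole-barley bread with both tight: 2.964 servings and 0.2909 servings → $3.09.
edamame + almonds with both targets exact would need a negative amount; discard.
chicken breast + whole-barley bread with both targets exact would need a negative amount; discard.
chicken breast + almonds with both tight: 1.71 servings and 2.556 servings → $5.08.
whole-barley bread + almonds with both tight: 1.228 servings and 2.397 servings → $2.11.
Cheapest feasible corner: $2.11.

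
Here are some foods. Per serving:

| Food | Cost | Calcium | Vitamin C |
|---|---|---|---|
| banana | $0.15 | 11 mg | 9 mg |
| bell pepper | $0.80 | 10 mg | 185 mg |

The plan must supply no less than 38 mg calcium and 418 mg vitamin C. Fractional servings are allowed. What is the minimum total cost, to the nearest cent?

$1.97

A basic optimal solution has at most two foods positive. Try each food alone and each pair with both targets met exactly.
banana only: max(38/11, 418/9) = 46.44 servings → $6.97.
bell pepper only: max(38/10, 418/185) = 3.8 servings → $3.04.
banana + bell pepper with both tight: 1.465 servings and 2.188 servings → $1.97.
Cheapest feasible corner: $1.97.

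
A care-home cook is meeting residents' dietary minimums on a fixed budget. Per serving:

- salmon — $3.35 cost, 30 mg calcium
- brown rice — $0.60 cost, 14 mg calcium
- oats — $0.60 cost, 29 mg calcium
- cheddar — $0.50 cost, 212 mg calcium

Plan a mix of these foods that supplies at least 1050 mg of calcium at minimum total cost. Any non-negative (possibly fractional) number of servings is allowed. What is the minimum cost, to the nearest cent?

Cost per mg of calcium: cheddar $0.0024, oats $0.0207, brown rice $0.0429, salmon $0.1117.
With no serving limits, use only cheddar: 1050 mg / 212 mg = 4.953 servings × $0.50 = $2.48.

$2.48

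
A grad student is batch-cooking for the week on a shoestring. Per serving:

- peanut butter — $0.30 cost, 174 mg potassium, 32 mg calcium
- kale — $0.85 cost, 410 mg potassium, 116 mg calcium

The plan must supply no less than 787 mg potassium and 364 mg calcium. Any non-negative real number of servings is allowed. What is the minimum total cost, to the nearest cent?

The cheapest plan sits at a corner of the feasible region — with two constraints it uses at most two foods.
peanut butter only: max(787/174, 364/32) = 11.38 servings → $3.41.
kale only: max(787/410, 364/116) = 3.138 servings → $2.67.
peanut butter + kale: intersection lies outside the first quadrant.
Cheapest feasible corner: $2.67.

$2.67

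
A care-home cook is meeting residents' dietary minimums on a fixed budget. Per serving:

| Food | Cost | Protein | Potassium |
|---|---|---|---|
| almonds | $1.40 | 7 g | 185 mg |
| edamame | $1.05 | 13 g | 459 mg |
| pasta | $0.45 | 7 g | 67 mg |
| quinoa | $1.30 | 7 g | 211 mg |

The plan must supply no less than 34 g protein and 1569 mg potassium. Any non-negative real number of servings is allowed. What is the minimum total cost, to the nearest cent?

$3.59

Compare the cost at each extreme point of the feasible region.
almonds only: max(34/7, 1569/185) = 8.481 servings → $11.87.
edamame only: max(34/13, 1569/459) = 3.418 servings → $3.59.
pasta only: max(34/7, 1569/67) = 23.42 servings → $10.54.
quinoa only: max(34/7, 1569/211) = 7.436 servings → $9.67.
almonds + edamame: intersection lies outside the first quadrant.
almonds + pasta: the both-tight solution has a negative serving — not a feasible corner.
almonds + quinoa: the both-tight solution has a negative serving — not a feasible corner.
edamame + pasta with both targets exact would need a negative amount; discard.
edamame + quinoa: intersection lies outside the first quadrant.
pasta + quinoa: intersection lies outside the first quadrant.
So the least-cost plan costs $3.59.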